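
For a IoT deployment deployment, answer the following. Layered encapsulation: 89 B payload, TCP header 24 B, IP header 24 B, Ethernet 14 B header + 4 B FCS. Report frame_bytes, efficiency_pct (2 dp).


TCP segment = 89 + 24 = 113 B
IP packet = 113 + 24 = 137 B
Ethernet frame = 137 + 14 + 4 = 155 B
Efficiency = app / frame = 89 / 155 = 0.574194 = 57.4194% -> 57.42% (2 dp)

155, 57.42


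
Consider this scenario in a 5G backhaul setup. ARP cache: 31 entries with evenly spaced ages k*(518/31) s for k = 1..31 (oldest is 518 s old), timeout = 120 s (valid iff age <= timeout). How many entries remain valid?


Ages are k * 518/31 s for k = 1..31 (spacing = 16.7097 s).
Entry k is valid iff k * 518/31 <= 120 iff k <= 31 * 120 / 518 = 7.1815
n_valid = floor(7.1815) = 7
(n_stale = 31 - 7 = 24)

7


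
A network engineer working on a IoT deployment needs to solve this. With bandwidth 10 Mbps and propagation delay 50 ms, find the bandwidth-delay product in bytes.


Given: bandwidth = 10 Mbps, delay = 50 ms
BDP in bits = 10 * 10^6 * 50 / 1000
BDP in bits = 500000
BDP in bytes = 500000 / 8 = 62500

62500


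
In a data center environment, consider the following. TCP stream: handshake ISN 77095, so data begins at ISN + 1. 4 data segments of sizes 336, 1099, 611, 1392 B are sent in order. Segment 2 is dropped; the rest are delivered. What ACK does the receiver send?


SYN uses sequence number 77095; first data byte = ISN + 1 = 77096.
Segment 1: SEQ = 77096, len = 336 B, covers [77096, 77431]
Segment 2: SEQ = 77432, len = 1099 B, covers [77432, 78530] [LOST]
Segment 3: SEQ = 78531, len = 611 B, covers [78531, 79141]
Segment 4: SEQ = 79142, len = 1392 B, covers [79142, 80533]
In-order data received: bytes [77096, 77431] (segments 1..1).
Segment 2 missing -> gap begins at byte 77432; later segments buffered out of order.
Cumulative ACK = next expected in-order byte = 77096 + 336 = 77432

77432


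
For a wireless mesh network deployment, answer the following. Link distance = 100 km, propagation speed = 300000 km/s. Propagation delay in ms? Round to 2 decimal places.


Given: distance = 100 km, speed = 300000 km/s
Delay = distance / speed = 100 / 300000 seconds
Delay in ms = 100 * 1000 / 300000
Delay = 0.3333 ms
Rounded to 2 dp = 0.33 ms

0.33


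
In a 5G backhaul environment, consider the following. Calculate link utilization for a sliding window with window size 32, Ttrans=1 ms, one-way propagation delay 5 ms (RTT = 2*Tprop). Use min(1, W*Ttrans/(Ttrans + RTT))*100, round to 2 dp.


Given: W = 32, Ttrans = 1 ms, RTT = 10 ms (= 2 * Tprop, Tprop = 5 ms)
Cycle time = Ttrans + RTT = 1 + 10 = 11 ms (first packet sent until its ACK returns)
W * Ttrans = 32 * 1 = 32 ms of sending per cycle
W * Ttrans / (Ttrans + RTT) = 32 / 11 = 2.909091
U = min(1, 2.909091) = 1.000000
U% = 100.00%

100.00


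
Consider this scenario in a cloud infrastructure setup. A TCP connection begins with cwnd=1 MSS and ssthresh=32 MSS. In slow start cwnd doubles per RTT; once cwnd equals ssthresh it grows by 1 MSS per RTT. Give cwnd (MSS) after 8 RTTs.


RTT 0: cwnd = 1 MSS (initial)
RTT 1: cwnd = 2 MSS (slow start, doubled)
RTT 2: cwnd = 4 MSS (slow start, doubled)
RTT 3: cwnd = 8 MSS (slow start, doubled)
RTT 4: cwnd = 16 MSS (slow start, doubled)
RTT 5: cwnd = 32 MSS (slow start, doubled)
RTT 6: cwnd = 33 MSS (congestion avoidance, +1)
RTT 7: cwnd = 34 MSS (congestion avoidance, +1)
RTT 8: cwnd = 35 MSS (congestion avoidance, +1)

35


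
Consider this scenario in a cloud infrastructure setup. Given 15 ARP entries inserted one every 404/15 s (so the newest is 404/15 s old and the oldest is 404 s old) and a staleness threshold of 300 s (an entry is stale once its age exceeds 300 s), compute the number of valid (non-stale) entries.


Ages are k * 404/15 s for k = 1..15 (spacing = 26.9333 s).
Entry k is valid iff k * 404/15 <= 300 iff k <= 15 * 300 / 404 = 11.1386
n_valid = floor(11.1386) = 11
(n_stale = 15 - 11 = 4)

11


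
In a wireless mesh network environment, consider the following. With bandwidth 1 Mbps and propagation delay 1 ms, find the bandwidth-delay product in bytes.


Given: bandwidth = 1 Mbps, delay = 1 ms
BDP in bits = 1 * 10^6 * 1 / 1000
BDP in bits = 1000
BDP in bytes = 1000 / 8 = 125

125


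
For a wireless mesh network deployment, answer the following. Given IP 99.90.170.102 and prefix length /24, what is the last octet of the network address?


Given: IP = 99.90.170.102, prefix = /24
Subnet mask = 255.255.255.0
Last octet of IP: 102
Last octet of mask: 0
Network last octet = 102 AND 0 = 0

0


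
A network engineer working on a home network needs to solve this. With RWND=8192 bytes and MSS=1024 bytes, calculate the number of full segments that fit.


Given: RWND = 8192 bytes, MSS = 1024 bytes
Full segments = floor(RWND / MSS)
Full segments = floor(8192 / 1024)
Full segments = floor(8.0) = 8

8


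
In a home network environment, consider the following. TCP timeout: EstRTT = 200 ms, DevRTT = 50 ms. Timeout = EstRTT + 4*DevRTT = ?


Given: EstRTT = 200 ms, DevRTT = 50 ms
Timeout = EstRTT + 4 * DevRTT
4 * DevRTT = 4 * 50 = 200
Timeout = 200 + 200 = 400 ms

400


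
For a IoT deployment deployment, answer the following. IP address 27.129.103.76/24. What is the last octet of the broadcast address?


Given: IP = 27.129.103.76, prefix = /24
Host bits = 32 - 24 = 8
Network last octet = 76 AND mask = 0
Host part size = 2^8 - 1 = 255
Broadcast last octet = 0 OR 255 = 255

255


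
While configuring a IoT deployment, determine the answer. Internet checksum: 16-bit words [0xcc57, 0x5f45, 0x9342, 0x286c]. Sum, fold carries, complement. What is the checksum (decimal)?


Given words: [0xcc57, 0x5f45, 0x9342, 0x286c]
Step 1: Sum all words
Raw sum = 52311 + 24389 + 37698 + 10348 = 124746
Step 2: Fold carry: (59210 + 1) = 59211
One's complement = ~59211 & 0xFFFF = 6324

6324


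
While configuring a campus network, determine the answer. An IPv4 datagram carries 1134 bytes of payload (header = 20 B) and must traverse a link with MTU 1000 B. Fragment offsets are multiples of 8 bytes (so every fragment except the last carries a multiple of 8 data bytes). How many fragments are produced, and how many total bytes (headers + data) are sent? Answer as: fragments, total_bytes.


Max data per non-final fragment = floor((MTU - header)/8)*8 = floor((1000 - 20)/8)*8 = floor(980/8)*8 = 976 B
Final fragment needs no 8-byte alignment: it can carry up to MTU - header = 980 B
Non-final fragments needed = ceil((payload - 980) / 976) = ceil(154/976) = ceil(0.1578) = 1
Number of fragments = 1 + 1 = 2
Fragment sizes (data): 1 * 976 B + 158 B (last, 158 <= 980 OK)
Total bytes sent = payload + n_frags * header = 1134 + 2*20 = 1134 + 40 = 1174 B

2, 1174


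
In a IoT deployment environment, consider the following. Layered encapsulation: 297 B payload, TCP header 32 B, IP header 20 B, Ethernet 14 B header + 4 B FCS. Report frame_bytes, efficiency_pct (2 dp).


TCP segment = 297 + 32 = 329 B
IP packet = 329 + 20 = 349 B
Ethernet frame = 349 + 14 + 4 = 367 B
Efficiency = app / frame = 297 / 367 = 0.809264 = 80.9264% -> 80.93% (2 dp)

367, 80.93


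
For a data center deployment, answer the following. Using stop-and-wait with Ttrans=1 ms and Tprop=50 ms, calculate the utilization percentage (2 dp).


Given: Ttrans = 1 ms, Tprop = 50 ms
RTT = 2 * Tprop = 2 * 50 = 100 ms
U = Ttrans / (Ttrans + RTT)
U = 1 / (1 + 100)
U = 1 / 101 = 0.009901
U% = 0.99%

0.99


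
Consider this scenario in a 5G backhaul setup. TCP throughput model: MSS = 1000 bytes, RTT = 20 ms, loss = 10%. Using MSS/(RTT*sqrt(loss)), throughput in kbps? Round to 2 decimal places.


Given: MSS = 1000 bytes, RTT = 20 ms, loss = 10%
RTT in seconds = 20 / 1000 = 0.02
Loss rate = 10% = 0.1
sqrt(loss) = sqrt(0.1) = 0.316227766017
Throughput (bytes/s) = 1000 / (0.02 * 0.316227766017) = 158113.8830
Throughput (kbps) = 158113.8830 * 8 / 1000 = 1264.911064 -> 1264.91 kbps (2 dp)

1264.91


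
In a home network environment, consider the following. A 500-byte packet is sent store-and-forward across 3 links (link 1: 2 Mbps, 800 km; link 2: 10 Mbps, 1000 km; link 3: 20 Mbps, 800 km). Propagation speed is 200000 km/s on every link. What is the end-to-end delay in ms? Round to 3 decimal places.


Packet = 500 bytes = 4000 bits. Store-and-forward: sum (t_trans + t_prop) per link.
Link 1: t_trans = 4000/(2*10^6) s = 2.0000 ms; t_prop = 800/200000 s = 4.0000 ms; subtotal = 6.0000 ms
Link 2: t_trans = 4000/(10*10^6) s = 0.4000 ms; t_prop = 1000/200000 s = 5.0000 ms; subtotal = 5.4000 ms
Link 3: t_trans = 4000/(20*10^6) s = 0.2000 ms; t_prop = 800/200000 s = 4.0000 ms; subtotal = 4.2000 ms
End-to-end = 6.0000 + 5.4000 + 4.2000 = 15.6000 ms -> 15.600 ms (3 dp)

15.600


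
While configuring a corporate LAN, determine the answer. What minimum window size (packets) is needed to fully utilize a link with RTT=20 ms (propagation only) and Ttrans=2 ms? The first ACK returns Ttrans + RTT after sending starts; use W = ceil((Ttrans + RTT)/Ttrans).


Given: Ttrans = 2 ms, RTT = 20 ms (= 2 * Tprop, Tprop = 10 ms)
Time until first ACK returns = Ttrans + RTT = 2 + 20 = 22 ms
Need W * Ttrans >= Ttrans + RTT  ->  W >= (Ttrans + RTT) / Ttrans
(Ttrans + RTT) / Ttrans = 22 / 2 = 11
W_min = ceil(11) = 11

11


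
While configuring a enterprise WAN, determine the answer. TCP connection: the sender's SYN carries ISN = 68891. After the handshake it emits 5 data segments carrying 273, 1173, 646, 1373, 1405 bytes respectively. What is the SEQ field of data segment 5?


The SYN occupies sequence number ISN = 68891, so the first data byte is ISN + 1 = 68892.
SEQ of data segment i = (ISN + 1) + sum of payload sizes of segments 1..i-1.
Segment 1: SEQ = 68892, payload = 273 bytes
Segment 2: SEQ = 69165, payload = 1173 bytes
Segment 3: SEQ = 70338, payload = 646 bytes
Segment 4: SEQ = 70984, payload = 1373 bytes
Segment 5: SEQ = 72357, payload = 1405 bytes
SEQ of segment 5 = 68892 + 273 + 1173 + 646 + 1373 = 72357

72357


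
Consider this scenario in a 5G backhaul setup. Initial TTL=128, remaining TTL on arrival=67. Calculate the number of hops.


Given: initial TTL = 128, received TTL = 67
Hops = initial TTL - received TTL
Hops = 128 - 67 = 61

61


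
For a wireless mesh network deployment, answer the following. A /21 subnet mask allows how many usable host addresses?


Given: subnet mask /21
Host bits = 32 - 21 = 11
Total addresses = 2^11 = 2048
Usable hosts = 2048 - 2 (network + broadcast) = 2046

2046


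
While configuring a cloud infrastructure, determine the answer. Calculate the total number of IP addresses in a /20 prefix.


Given: CIDR prefix /20
Host bits = 32 - 20 = 12
Total addresses = 2^12 = 4096

4096


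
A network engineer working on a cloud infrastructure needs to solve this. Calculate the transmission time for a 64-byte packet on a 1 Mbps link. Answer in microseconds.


Given: packet = 64 bytes, bandwidth = 1 Mbps
Packet in bits = 64 * 8 = 512 bits
Bandwidth = 1 * 10^6 = 1000000 bps
Time = 512 / 1000000 seconds
Time in us = 512 * 10^6 / 1000000 = 512

512


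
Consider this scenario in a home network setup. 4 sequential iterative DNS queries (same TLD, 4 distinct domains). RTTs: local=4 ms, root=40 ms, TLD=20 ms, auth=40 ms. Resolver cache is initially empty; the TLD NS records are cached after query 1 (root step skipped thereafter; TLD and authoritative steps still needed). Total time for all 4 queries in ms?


Lookup 1 (cold cache): local + root + TLD + auth = 4 + 40 + 20 + 40 = 104 ms
Lookups 2..4 (TLD NS cached -> skip root; new domain -> still ask TLD and auth): local + TLD + auth = 4 + 20 + 40 = 64 ms each
Remaining 3 lookups: 3 * 64 = 192 ms
Total = 104 + 192 = 296 ms

296


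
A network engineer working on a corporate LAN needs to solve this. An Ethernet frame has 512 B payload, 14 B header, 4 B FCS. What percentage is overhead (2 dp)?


Given: payload = 512 B, header = 14 B, trailer = 4 B
Overhead bytes = header + trailer = 14 + 4 = 18
Total frame = payload + overhead = 512 + 18 = 530
Overhead % = 18 / 530 * 100 = 3.3962% -> 3.40% (2 dp)

3.40


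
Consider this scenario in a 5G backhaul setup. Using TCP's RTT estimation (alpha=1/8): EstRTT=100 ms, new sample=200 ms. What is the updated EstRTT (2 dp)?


Given: EstRTT = 100 ms, SampleRTT = 200 ms, alpha = 1/8
New EstRTT = (1 - alpha) * EstRTT + alpha * SampleRTT
(7/8) * 100 = 87.5
(1/8) * 200 = 25
New EstRTT = 87.5 + 25 = 112.5 ms -> 112.50 ms (2 dp)

112.50


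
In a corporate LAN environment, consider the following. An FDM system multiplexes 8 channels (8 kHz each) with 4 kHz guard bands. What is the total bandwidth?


Given: 8 channels, 8 kHz each, guard = 4 kHz
Channel bandwidth = 8 * 8 = 64 kHz
Guard bands = 7 gaps * 4 kHz = 28 kHz
Total = 64 + 28 = 92 kHz

92


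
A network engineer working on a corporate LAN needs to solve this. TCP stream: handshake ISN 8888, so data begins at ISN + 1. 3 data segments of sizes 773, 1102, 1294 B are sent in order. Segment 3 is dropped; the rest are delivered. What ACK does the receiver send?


SYN uses sequence number 8888; first data byte = ISN + 1 = 8889.
Segment 1: SEQ = 8889, len = 773 B, covers [8889, 9661]
Segment 2: SEQ = 9662, len = 1102 B, covers [9662, 10763]
Segment 3: SEQ = 10764, len = 1294 B, covers [10764, 12057] [LOST]
In-order data received: bytes [8889, 10763] (segments 1..2).
Segment 3 missing -> gap begins at byte 10764.
Cumulative ACK = next expected in-order byte = 8889 + 773 + 1102 = 10764

10764


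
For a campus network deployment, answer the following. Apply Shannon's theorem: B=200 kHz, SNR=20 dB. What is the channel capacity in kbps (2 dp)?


Given: B = 200 kHz, SNR = 20 dB
SNR linear = 10^(20/10) = 100
1 + SNR = 101
log2(101) = 6.6582114828
C = 200 * 1000 * 6.6582114828 = 1331642.2966 bps
C = 1331.642297 kbps -> 1331.64 kbps (2 dp)

1331.64


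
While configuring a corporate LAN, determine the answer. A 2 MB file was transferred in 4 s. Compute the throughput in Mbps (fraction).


Given: file = 2 MB, time = 4 s
File in Mb = 2 * 8 = 16 Mb
Throughput = 16 / 4 Mbps
Throughput = 4 Mbps

4


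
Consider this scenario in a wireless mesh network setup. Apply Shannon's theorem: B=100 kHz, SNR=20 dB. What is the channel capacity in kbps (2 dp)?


Given: B = 100 kHz, SNR = 20 dB
SNR linear = 10^(20/10) = 100
1 + SNR = 101
log2(101) = 6.6582114828
C = 100 * 1000 * 6.6582114828 = 665821.1483 bps
C = 665.821148 kbps -> 665.82 kbps (2 dp)

665.82


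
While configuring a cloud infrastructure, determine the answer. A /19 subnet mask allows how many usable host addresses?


Given: subnet mask /19
Host bits = 32 - 19 = 13
Total addresses = 2^13 = 8192
Usable hosts = 8192 - 2 (network + broadcast) = 8190

8190


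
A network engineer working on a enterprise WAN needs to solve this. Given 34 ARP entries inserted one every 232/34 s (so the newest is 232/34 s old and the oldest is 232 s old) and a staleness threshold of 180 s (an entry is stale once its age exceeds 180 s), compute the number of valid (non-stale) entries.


Ages are k * 232/34 s for k = 1..34 (spacing = 6.8235 s).
Entry k is valid iff k * 232/34 <= 180 iff k <= 34 * 180 / 232 = 26.3793
n_valid = floor(26.3793) = 26
(n_stale = 34 - 26 = 8)

26


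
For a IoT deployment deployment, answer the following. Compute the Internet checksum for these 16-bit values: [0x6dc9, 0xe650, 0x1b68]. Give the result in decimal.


Given words: [0x6dc9, 0xe650, 0x1b68]
Step 1: Sum all words
Raw sum = 28105 + 58960 + 7016 = 94081
Step 2: Fold carry: (28545 + 1) = 28546
One's complement = ~28546 & 0xFFFF = 36989

36989


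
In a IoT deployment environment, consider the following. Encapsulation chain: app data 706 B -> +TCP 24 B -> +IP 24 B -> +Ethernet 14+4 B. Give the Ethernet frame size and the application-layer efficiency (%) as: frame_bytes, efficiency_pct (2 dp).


TCP segment = 706 + 24 = 730 B
IP packet = 730 + 24 = 754 B
Ethernet frame = 754 + 14 + 4 = 772 B
Efficiency = app / frame = 706 / 772 = 0.914508 = 91.4508% -> 91.45% (2 dp)

772, 91.45


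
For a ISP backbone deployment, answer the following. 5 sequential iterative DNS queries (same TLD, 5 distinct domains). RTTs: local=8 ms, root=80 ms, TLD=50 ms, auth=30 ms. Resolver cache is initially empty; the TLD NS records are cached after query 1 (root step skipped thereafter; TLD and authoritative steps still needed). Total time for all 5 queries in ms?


Lookup 1 (cold cache): local + root + TLD + auth = 8 + 80 + 50 + 30 = 168 ms
Lookups 2..5 (TLD NS cached -> skip root; new domain -> still ask TLD and auth): local + TLD + auth = 8 + 50 + 30 = 88 ms each
Remaining 4 lookups: 4 * 88 = 352 ms
Total = 168 + 352 = 520 ms

520


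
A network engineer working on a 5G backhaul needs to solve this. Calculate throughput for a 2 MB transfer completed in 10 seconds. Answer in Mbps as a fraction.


Given: file = 2 MB, time = 10 s
File in Mb = 2 * 8 = 16 Mb
Throughput = 16 / 10 Mbps
Throughput = 8/5 Mbps

8/5


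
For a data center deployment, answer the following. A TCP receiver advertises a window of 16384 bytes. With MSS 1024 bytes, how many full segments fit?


Given: RWND = 16384 bytes, MSS = 1024 bytes
Full segments = floor(RWND / MSS)
Full segments = floor(16384 / 1024)
Full segments = floor(16.0) = 16

16


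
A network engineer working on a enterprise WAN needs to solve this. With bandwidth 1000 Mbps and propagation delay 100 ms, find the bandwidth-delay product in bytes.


Given: bandwidth = 1000 Mbps, delay = 100 ms
BDP in bits = 1000 * 10^6 * 100 / 1000
BDP in bits = 100000000
BDP in bytes = 100000000 / 8 = 12500000

12500000


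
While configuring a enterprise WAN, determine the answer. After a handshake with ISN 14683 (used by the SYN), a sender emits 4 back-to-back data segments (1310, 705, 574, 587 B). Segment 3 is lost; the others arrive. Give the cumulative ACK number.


SYN uses sequence number 14683; first data byte = ISN + 1 = 14684.
Segment 1: SEQ = 14684, len = 1310 B, covers [14684, 15993]
Segment 2: SEQ = 15994, len = 705 B, covers [15994, 16698]
Segment 3: SEQ = 16699, len = 574 B, covers [16699, 17272] [LOST]
Segment 4: SEQ = 17273, len = 587 B, covers [17273, 17859]
In-order data received: bytes [14684, 16698] (segments 1..2).
Segment 3 missing -> gap begins at byte 16699; later segments buffered out of order.
Cumulative ACK = next expected in-order byte = 14684 + 1310 + 705 = 16699

16699


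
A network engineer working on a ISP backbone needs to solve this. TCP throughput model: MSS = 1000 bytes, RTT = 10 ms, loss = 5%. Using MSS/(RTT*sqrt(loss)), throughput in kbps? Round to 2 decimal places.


Given: MSS = 1000 bytes, RTT = 10 ms, loss = 5%
RTT in seconds = 10 / 1000 = 0.01
Loss rate = 5% = 0.05
sqrt(loss) = sqrt(0.05) = 0.223606797750
Throughput (bytes/s) = 1000 / (0.01 * 0.223606797750) = 447213.5955
Throughput (kbps) = 447213.5955 * 8 / 1000 = 3577.708764 -> 3577.71 kbps (2 dp)

3577.71


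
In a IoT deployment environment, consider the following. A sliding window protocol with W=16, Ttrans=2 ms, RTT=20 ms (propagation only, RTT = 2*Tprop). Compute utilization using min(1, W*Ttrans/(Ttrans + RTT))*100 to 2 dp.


Given: W = 16, Ttrans = 2 ms, RTT = 20 ms (= 2 * Tprop, Tprop = 10 ms)
Cycle time = Ttrans + RTT = 2 + 20 = 22 ms (first packet sent until its ACK returns)
W * Ttrans = 16 * 2 = 32 ms of sending per cycle
W * Ttrans / (Ttrans + RTT) = 32 / 22 = 1.454545
U = min(1, 1.454545) = 1.000000
U% = 100.00%

100.00


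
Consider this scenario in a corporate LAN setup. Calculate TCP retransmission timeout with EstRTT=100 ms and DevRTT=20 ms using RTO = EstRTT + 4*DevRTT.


Given: EstRTT = 100 ms, DevRTT = 20 ms
Timeout = EstRTT + 4 * DevRTT
4 * DevRTT = 4 * 20 = 80
Timeout = 100 + 80 = 180 ms

180


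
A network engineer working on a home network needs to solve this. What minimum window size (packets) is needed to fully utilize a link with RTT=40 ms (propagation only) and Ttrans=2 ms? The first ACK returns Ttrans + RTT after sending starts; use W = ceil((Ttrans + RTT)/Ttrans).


Given: Ttrans = 2 ms, RTT = 40 ms (= 2 * Tprop, Tprop = 20 ms)
Time until first ACK returns = Ttrans + RTT = 2 + 40 = 42 ms
Need W * Ttrans >= Ttrans + RTT  ->  W >= (Ttrans + RTT) / Ttrans
(Ttrans + RTT) / Ttrans = 42 / 2 = 21
W_min = ceil(21) = 21

21


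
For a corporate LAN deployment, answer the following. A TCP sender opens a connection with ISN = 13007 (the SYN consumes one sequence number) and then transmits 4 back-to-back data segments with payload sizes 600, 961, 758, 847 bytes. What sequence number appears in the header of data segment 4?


The SYN occupies sequence number ISN = 13007, so the first data byte is ISN + 1 = 13008.
SEQ of data segment i = (ISN + 1) + sum of payload sizes of segments 1..i-1.
Segment 1: SEQ = 13008, payload = 600 bytes
Segment 2: SEQ = 13608, payload = 961 bytes
Segment 3: SEQ = 14569, payload = 758 bytes
Segment 4: SEQ = 15327, payload = 847 bytes
SEQ of segment 4 = 13008 + 600 + 961 + 758 = 15327

15327


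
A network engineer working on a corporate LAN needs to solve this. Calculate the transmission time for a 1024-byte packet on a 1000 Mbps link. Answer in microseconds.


Given: packet = 1024 bytes, bandwidth = 1000 Mbps
Packet in bits = 1024 * 8 = 8192 bits
Bandwidth = 1000 * 10^6 = 1000000000 bps
Time = 8192 / 1000000000 seconds
Time in us = 8192 * 10^6 / 1000000000 = 8.192

8.192


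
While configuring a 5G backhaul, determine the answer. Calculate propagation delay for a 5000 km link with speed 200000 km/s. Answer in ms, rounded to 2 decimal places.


Given: distance = 5000 km, speed = 200000 km/s
Delay = distance / speed = 5000 / 200000 seconds
Delay in ms = 5000 * 1000 / 200000
Delay = 25.0000 ms
Rounded to 2 dp = 25.00 ms

25.00


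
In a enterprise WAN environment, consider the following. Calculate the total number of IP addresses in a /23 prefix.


Given: CIDR prefix /23
Host bits = 32 - 23 = 9
Total addresses = 2^9 = 512

512


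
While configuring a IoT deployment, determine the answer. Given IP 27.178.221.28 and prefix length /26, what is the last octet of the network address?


Given: IP = 27.178.221.28, prefix = /26
Subnet mask = 255.255.255.192
Last octet of IP: 28
Last octet of mask: 192
Network last octet = 28 AND 192 = 0

0


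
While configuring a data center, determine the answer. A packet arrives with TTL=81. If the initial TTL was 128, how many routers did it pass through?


Given: initial TTL = 128, received TTL = 81
Hops = initial TTL - received TTL
Hops = 128 - 81 = 47

47


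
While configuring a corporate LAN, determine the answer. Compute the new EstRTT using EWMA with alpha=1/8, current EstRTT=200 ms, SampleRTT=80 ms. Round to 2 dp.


Given: EstRTT = 200 ms, SampleRTT = 80 ms, alpha = 1/8
New EstRTT = (1 - alpha) * EstRTT + alpha * SampleRTT
(7/8) * 200 = 175
(1/8) * 80 = 10
New EstRTT = 175 + 10 = 185 ms -> 185.00 ms (2 dp)

185.00


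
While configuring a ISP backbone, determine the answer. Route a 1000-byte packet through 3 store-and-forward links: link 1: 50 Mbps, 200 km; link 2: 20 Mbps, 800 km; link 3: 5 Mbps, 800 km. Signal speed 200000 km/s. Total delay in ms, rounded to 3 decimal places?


Packet = 1000 bytes = 8000 bits. Store-and-forward: sum (t_trans + t_prop) per link.
Link 1: t_trans = 8000/(50*10^6) s = 0.1600 ms; t_prop = 200/200000 s = 1.0000 ms; subtotal = 1.1600 ms
Link 2: t_trans = 8000/(20*10^6) s = 0.4000 ms; t_prop = 800/200000 s = 4.0000 ms; subtotal = 4.4000 ms
Link 3: t_trans = 8000/(5*10^6) s = 1.6000 ms; t_prop = 800/200000 s = 4.0000 ms; subtotal = 5.6000 ms
End-to-end = 1.1600 + 4.4000 + 5.6000 = 11.1600 ms -> 11.160 ms (3 dp)

11.160


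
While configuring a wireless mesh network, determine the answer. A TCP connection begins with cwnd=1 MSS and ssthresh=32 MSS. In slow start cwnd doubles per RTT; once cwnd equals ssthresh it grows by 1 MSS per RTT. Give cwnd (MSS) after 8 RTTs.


RTT 0: cwnd = 1 MSS (initial)
RTT 1: cwnd = 2 MSS (slow start, doubled)
RTT 2: cwnd = 4 MSS (slow start, doubled)
RTT 3: cwnd = 8 MSS (slow start, doubled)
RTT 4: cwnd = 16 MSS (slow start, doubled)
RTT 5: cwnd = 32 MSS (slow start, doubled)
RTT 6: cwnd = 33 MSS (congestion avoidance, +1)
RTT 7: cwnd = 34 MSS (congestion avoidance, +1)
RTT 8: cwnd = 35 MSS (congestion avoidance, +1)

35


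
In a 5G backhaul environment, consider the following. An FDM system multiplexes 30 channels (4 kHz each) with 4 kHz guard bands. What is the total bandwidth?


Given: 30 channels, 4 kHz each, guard = 4 kHz
Channel bandwidth = 30 * 4 = 120 kHz
Guard bands = 29 gaps * 4 kHz = 116 kHz
Total = 120 + 116 = 236 kHz

236


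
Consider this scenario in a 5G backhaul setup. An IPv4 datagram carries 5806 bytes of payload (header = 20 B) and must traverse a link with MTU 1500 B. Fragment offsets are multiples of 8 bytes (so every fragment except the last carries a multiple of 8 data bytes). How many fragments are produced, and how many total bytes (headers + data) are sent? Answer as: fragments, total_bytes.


Max data per non-final fragment = floor((MTU - header)/8)*8 = floor((1500 - 20)/8)*8 = floor(1480/8)*8 = 1480 B
Final fragment needs no 8-byte alignment: it can carry up to MTU - header = 1480 B
Non-final fragments needed = ceil((payload - 1480) / 1480) = ceil(4326/1480) = ceil(2.9230) = 3
Number of fragments = 3 + 1 = 4
Fragment sizes (data): 3 * 1480 B + 1366 B (last, 1366 <= 1480 OK)
Total bytes sent = payload + n_frags * header = 5806 + 4*20 = 5806 + 80 = 5886 B

4, 5886


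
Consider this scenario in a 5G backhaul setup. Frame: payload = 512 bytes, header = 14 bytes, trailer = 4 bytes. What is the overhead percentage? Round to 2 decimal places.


Given: payload = 512 B, header = 14 B, trailer = 4 B
Overhead bytes = header + trailer = 14 + 4 = 18
Total frame = payload + overhead = 512 + 18 = 530
Overhead % = 18 / 530 * 100 = 3.3962% -> 3.40% (2 dp)

3.40


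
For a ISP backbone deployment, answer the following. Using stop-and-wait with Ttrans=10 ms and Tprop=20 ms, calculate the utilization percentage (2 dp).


Given: Ttrans = 10 ms, Tprop = 20 ms
RTT = 2 * Tprop = 2 * 20 = 40 ms
U = Ttrans / (Ttrans + RTT)
U = 10 / (10 + 40)
U = 10 / 50 = 0.2
U% = 20.00%

20.00


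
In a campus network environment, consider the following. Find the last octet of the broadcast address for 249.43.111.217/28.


Given: IP = 249.43.111.217, prefix = /28
Host bits = 32 - 28 = 4
Network last octet = 217 AND mask = 208
Host part size = 2^4 - 1 = 15
Broadcast last octet = 208 OR 15 = 223

223


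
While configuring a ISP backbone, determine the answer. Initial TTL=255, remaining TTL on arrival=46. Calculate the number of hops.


Given: initial TTL = 255, received TTL = 46
Hops = initial TTL - received TTL
Hops = 255 - 46 = 209

209


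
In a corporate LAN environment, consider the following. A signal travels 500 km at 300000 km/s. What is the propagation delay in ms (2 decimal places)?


Given: distance = 500 km, speed = 300000 km/s
Delay = distance / speed = 500 / 300000 seconds
Delay in ms = 500 * 1000 / 300000
Delay = 1.6667 ms
Rounded to 2 dp = 1.67 ms

1.67


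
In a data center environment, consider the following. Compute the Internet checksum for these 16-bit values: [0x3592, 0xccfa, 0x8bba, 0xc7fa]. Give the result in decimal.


Given words: [0x3592, 0xccfa, 0x8bba, 0xc7fa]
Step 1: Sum all words
Raw sum = 13714 + 52474 + 35770 + 51194 = 153152
Step 2: Fold carry: (22080 + 2) = 22082
One's complement = ~22082 & 0xFFFF = 43453

43453


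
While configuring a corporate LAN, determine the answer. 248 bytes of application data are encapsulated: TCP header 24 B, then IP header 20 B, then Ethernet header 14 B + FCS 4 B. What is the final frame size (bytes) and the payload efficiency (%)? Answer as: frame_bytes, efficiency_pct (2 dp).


TCP segment = 248 + 24 = 272 B
IP packet = 272 + 20 = 292 B
Ethernet frame = 292 + 14 + 4 = 310 B
Efficiency = app / frame = 248 / 310 = 0.800000 = 80.0000% -> 80.00% (2 dp)

310, 80.00


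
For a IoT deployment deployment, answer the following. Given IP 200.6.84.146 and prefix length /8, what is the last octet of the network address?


Given: IP = 200.6.84.146, prefix = /8
Subnet mask = 255.0.0.0
Last octet of IP: 146
Last octet of mask: 0
Network last octet = 146 AND 0 = 0

0


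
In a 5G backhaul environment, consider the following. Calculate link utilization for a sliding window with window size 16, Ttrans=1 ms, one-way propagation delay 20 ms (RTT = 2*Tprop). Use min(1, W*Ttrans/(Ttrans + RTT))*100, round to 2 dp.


Given: W = 16, Ttrans = 1 ms, RTT = 40 ms (= 2 * Tprop, Tprop = 20 ms)
Cycle time = Ttrans + RTT = 1 + 40 = 41 ms (first packet sent until its ACK returns)
W * Ttrans = 16 * 1 = 16 ms of sending per cycle
W * Ttrans / (Ttrans + RTT) = 16 / 41 = 0.390244
U = min(1, 0.390244) = 0.390244
U% = 39.02%

39.02


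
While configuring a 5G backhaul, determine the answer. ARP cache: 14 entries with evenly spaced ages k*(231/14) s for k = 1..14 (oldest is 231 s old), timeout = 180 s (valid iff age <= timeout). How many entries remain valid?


Ages are k * 231/14 s for k = 1..14 (spacing = 16.5000 s).
Entry k is valid iff k * 231/14 <= 180 iff k <= 14 * 180 / 231 = 10.9091
n_valid = floor(10.9091) = 10
(n_stale = 14 - 10 = 4)

10


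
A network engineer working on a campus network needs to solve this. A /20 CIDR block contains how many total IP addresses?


Given: CIDR prefix /20
Host bits = 32 - 20 = 12
Total addresses = 2^12 = 4096

4096


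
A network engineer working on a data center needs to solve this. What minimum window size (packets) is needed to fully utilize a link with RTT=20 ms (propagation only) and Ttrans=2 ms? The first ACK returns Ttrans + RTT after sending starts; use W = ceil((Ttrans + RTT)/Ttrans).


Given: Ttrans = 2 ms, RTT = 20 ms (= 2 * Tprop, Tprop = 10 ms)
Time until first ACK returns = Ttrans + RTT = 2 + 20 = 22 ms
Need W * Ttrans >= Ttrans + RTT  ->  W >= (Ttrans + RTT) / Ttrans
(Ttrans + RTT) / Ttrans = 22 / 2 = 11
W_min = ceil(11) = 11

11


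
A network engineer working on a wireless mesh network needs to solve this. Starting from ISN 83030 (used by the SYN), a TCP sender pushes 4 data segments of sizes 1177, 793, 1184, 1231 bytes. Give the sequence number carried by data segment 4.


The SYN occupies sequence number ISN = 83030, so the first data byte is ISN + 1 = 83031.
SEQ of data segment i = (ISN + 1) + sum of payload sizes of segments 1..i-1.
Segment 1: SEQ = 83031, payload = 1177 bytes
Segment 2: SEQ = 84208, payload = 793 bytes
Segment 3: SEQ = 85001, payload = 1184 bytes
Segment 4: SEQ = 86185, payload = 1231 bytes
SEQ of segment 4 = 83031 + 1177 + 793 + 1184 = 86185

86185


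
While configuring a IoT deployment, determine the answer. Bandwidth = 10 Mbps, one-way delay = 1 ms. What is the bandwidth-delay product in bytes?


Given: bandwidth = 10 Mbps, delay = 1 ms
BDP in bits = 10 * 10^6 * 1 / 1000
BDP in bits = 10000
BDP in bytes = 10000 / 8 = 1250

1250


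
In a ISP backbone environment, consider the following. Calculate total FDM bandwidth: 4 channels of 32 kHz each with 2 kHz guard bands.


Given: 4 channels, 32 kHz each, guard = 2 kHz
Channel bandwidth = 4 * 32 = 128 kHz
Guard bands = 3 gaps * 2 kHz = 6 kHz
Total = 128 + 6 = 134 kHz

134


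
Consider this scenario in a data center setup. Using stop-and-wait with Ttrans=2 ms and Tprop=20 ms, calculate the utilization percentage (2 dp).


Given: Ttrans = 2 ms, Tprop = 20 ms
RTT = 2 * Tprop = 2 * 20 = 40 ms
U = Ttrans / (Ttrans + RTT)
U = 2 / (2 + 40)
U = 2 / 42 = 0.047619
U% = 4.76%

4.76


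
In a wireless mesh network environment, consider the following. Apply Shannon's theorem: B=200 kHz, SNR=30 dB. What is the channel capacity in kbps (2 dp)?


Given: B = 200 kHz, SNR = 30 dB
SNR linear = 10^(30/10) = 1000
1 + SNR = 1001
log2(1001) = 9.9672262588
C = 200 * 1000 * 9.9672262588 = 1993445.2518 bps
C = 1993.445252 kbps -> 1993.45 kbps (2 dp)

1993.45


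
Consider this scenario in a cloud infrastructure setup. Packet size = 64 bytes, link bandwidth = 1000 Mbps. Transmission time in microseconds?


Given: packet = 64 bytes, bandwidth = 1000 Mbps
Packet in bits = 64 * 8 = 512 bits
Bandwidth = 1000 * 10^6 = 1000000000 bps
Time = 512 / 1000000000 seconds
Time in us = 512 * 10^6 / 1000000000 = 0.512

0.512


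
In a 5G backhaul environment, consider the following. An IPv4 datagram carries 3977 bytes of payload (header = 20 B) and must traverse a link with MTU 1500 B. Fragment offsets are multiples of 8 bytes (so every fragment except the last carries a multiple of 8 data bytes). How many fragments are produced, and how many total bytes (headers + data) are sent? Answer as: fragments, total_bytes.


Max data per non-final fragment = floor((MTU - header)/8)*8 = floor((1500 - 20)/8)*8 = floor(1480/8)*8 = 1480 B
Final fragment needs no 8-byte alignment: it can carry up to MTU - header = 1480 B
Non-final fragments needed = ceil((payload - 1480) / 1480) = ceil(2497/1480) = ceil(1.6872) = 2
Number of fragments = 2 + 1 = 3
Fragment sizes (data): 2 * 1480 B + 1017 B (last, 1017 <= 1480 OK)
Total bytes sent = payload + n_frags * header = 3977 + 3*20 = 3977 + 60 = 4037 B

3, 4037


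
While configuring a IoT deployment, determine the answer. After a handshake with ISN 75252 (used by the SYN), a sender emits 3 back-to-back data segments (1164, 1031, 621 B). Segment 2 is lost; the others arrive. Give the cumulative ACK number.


SYN uses sequence number 75252; first data byte = ISN + 1 = 75253.
Segment 1: SEQ = 75253, len = 1164 B, covers [75253, 76416]
Segment 2: SEQ = 76417, len = 1031 B, covers [76417, 77447] [LOST]
Segment 3: SEQ = 77448, len = 621 B, covers [77448, 78068]
In-order data received: bytes [75253, 76416] (segments 1..1).
Segment 2 missing -> gap begins at byte 76417; later segments buffered out of order.
Cumulative ACK = next expected in-order byte = 75253 + 1164 = 76417

76417


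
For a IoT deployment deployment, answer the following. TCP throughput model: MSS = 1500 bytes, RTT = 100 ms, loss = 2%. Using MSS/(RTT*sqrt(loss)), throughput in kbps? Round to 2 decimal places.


Given: MSS = 1500 bytes, RTT = 100 ms, loss = 2%
RTT in seconds = 100 / 1000 = 0.1
Loss rate = 2% = 0.02
sqrt(loss) = sqrt(0.02) = 0.141421356237
Throughput (bytes/s) = 1500 / (0.1 * 0.141421356237) = 106066.0172
Throughput (kbps) = 106066.0172 * 8 / 1000 = 848.528137 -> 848.53 kbps (2 dp)

848.53


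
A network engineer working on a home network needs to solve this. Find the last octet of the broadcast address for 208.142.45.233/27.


Given: IP = 208.142.45.233, prefix = /27
Host bits = 32 - 27 = 5
Network last octet = 233 AND mask = 224
Host part size = 2^5 - 1 = 31
Broadcast last octet = 224 OR 31 = 255

255


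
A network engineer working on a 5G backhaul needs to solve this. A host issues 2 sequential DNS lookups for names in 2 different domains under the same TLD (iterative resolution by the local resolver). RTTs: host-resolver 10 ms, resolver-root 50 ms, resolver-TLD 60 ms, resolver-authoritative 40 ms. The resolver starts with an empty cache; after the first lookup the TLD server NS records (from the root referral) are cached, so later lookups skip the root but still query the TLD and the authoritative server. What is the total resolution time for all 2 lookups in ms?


Lookup 1 (cold cache): local + root + TLD + auth = 10 + 50 + 60 + 40 = 160 ms
Lookups 2..2 (TLD NS cached -> skip root; new domain -> still ask TLD and auth): local + TLD + auth = 10 + 60 + 40 = 110 ms each
Remaining 1 lookups: 1 * 110 = 110 ms
Total = 160 + 110 = 270 ms

270


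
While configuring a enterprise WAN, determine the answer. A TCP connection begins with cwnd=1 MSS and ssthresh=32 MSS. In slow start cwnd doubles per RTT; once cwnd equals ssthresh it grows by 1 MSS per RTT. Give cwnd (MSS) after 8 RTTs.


RTT 0: cwnd = 1 MSS (initial)
RTT 1: cwnd = 2 MSS (slow start, doubled)
RTT 2: cwnd = 4 MSS (slow start, doubled)
RTT 3: cwnd = 8 MSS (slow start, doubled)
RTT 4: cwnd = 16 MSS (slow start, doubled)
RTT 5: cwnd = 32 MSS (slow start, doubled)
RTT 6: cwnd = 33 MSS (congestion avoidance, +1)
RTT 7: cwnd = 34 MSS (congestion avoidance, +1)
RTT 8: cwnd = 35 MSS (congestion avoidance, +1)

35


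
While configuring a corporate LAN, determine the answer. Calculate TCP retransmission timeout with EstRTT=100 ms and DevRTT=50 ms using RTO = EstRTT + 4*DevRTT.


Given: EstRTT = 100 ms, DevRTT = 50 ms
Timeout = EstRTT + 4 * DevRTT
4 * DevRTT = 4 * 50 = 200
Timeout = 100 + 200 = 300 ms

300


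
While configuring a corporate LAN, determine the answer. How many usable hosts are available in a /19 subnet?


Given: subnet mask /19
Host bits = 32 - 19 = 13
Total addresses = 2^13 = 8192
Usable hosts = 8192 - 2 (network + broadcast) = 8190

8190


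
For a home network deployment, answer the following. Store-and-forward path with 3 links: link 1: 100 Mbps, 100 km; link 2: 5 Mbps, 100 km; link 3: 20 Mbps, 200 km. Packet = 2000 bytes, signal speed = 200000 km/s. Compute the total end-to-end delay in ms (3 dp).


Packet = 2000 bytes = 16000 bits. Store-and-forward: sum (t_trans + t_prop) per link.
Link 1: t_trans = 16000/(100*10^6) s = 0.1600 ms; t_prop = 100/200000 s = 0.5000 ms; subtotal = 0.6600 ms
Link 2: t_trans = 16000/(5*10^6) s = 3.2000 ms; t_prop = 100/200000 s = 0.5000 ms; subtotal = 3.7000 ms
Link 3: t_trans = 16000/(20*10^6) s = 0.8000 ms; t_prop = 200/200000 s = 1.0000 ms; subtotal = 1.8000 ms
End-to-end = 0.6600 + 3.7000 + 1.8000 = 6.1600 ms -> 6.160 ms (3 dp)

6.160


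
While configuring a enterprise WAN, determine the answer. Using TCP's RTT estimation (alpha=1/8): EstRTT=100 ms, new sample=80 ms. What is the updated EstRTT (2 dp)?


Given: EstRTT = 100 ms, SampleRTT = 80 ms, alpha = 1/8
New EstRTT = (1 - alpha) * EstRTT + alpha * SampleRTT
(7/8) * 100 = 87.5
(1/8) * 80 = 10
New EstRTT = 87.5 + 10 = 97.5 ms -> 97.50 ms (2 dp)

97.50


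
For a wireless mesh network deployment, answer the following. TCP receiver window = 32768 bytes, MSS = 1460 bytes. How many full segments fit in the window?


Given: RWND = 32768 bytes, MSS = 1460 bytes
Full segments = floor(RWND / MSS)
Full segments = floor(32768 / 1460)
Full segments = floor(22.4438) = 22

22


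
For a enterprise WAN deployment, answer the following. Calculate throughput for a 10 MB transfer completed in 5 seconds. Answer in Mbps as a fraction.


Given: file = 10 MB, time = 5 s
File in Mb = 10 * 8 = 80 Mb
Throughput = 80 / 5 Mbps
Throughput = 16 Mbps

16


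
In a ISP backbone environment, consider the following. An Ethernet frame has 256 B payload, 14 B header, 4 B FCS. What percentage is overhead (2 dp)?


Given: payload = 256 B, header = 14 B, trailer = 4 B
Overhead bytes = header + trailer = 14 + 4 = 18
Total frame = payload + overhead = 256 + 18 = 274
Overhead % = 18 / 274 * 100 = 6.5693% -> 6.57% (2 dp)

6.57


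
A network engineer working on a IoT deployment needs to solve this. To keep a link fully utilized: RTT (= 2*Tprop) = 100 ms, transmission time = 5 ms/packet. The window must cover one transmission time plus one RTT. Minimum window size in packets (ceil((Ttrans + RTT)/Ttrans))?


Given: Ttrans = 5 ms, RTT = 100 ms (= 2 * Tprop, Tprop = 50 ms)
Time until first ACK returns = Ttrans + RTT = 5 + 100 = 105 ms
Need W * Ttrans >= Ttrans + RTT  ->  W >= (Ttrans + RTT) / Ttrans
(Ttrans + RTT) / Ttrans = 105 / 5 = 21
W_min = ceil(21) = 21

21


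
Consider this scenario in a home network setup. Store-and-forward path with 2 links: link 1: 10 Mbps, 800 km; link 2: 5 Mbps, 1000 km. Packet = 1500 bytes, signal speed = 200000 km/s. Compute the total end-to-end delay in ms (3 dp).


Packet = 1500 bytes = 12000 bits. Store-and-forward: sum (t_trans + t_prop) per link.
Link 1: t_trans = 12000/(10*10^6) s = 1.2000 ms; t_prop = 800/200000 s = 4.0000 ms; subtotal = 5.2000 ms
Link 2: t_trans = 12000/(5*10^6) s = 2.4000 ms; t_prop = 1000/200000 s = 5.0000 ms; subtotal = 7.4000 ms
End-to-end = 5.2000 + 7.4000 = 12.6000 ms -> 12.600 ms (3 dp)

12.600
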